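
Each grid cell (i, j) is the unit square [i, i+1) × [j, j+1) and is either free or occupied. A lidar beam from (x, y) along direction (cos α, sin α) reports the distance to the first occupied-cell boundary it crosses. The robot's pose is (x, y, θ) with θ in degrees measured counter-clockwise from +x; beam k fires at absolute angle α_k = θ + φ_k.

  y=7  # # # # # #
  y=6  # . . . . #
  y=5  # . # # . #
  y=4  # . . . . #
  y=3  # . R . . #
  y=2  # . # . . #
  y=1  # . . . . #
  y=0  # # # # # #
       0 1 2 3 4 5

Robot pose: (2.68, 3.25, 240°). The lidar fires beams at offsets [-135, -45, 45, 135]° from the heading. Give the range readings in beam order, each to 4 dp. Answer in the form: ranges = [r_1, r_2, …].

beam 1: φ=-135°, α=105°
  dir = (cos 105°, sin 105°) = (-0.2588, 0.9659); from cell (2,3)
  next x-line at t=2.6273, next y-line at t=0.7765; Δt_x=3.8637, Δt_y=1.0353
    y: enter (2,4) at t=0.7765
    y: enter (2,5) at t=1.8117 ← occupied
  → r_1 = 1.8117
beam 2: φ=-45°, α=195°
  dir = (cos 195°, sin 195°) = (-0.9659, -0.2588); from cell (2,3)
  next x-line at t=0.7040, next y-line at t=0.9659; Δt_x=1.0353, Δt_y=3.8637
    x: enter (1,3) at t=0.7040
    y: enter (1,2) at t=0.9659
    x: enter (0,2) at t=1.7393 ← occupied
  → r_2 = 1.7393
beam 3: φ=45°, α=285°
  dir = (cos 285°, sin 285°) = (0.2588, -0.9659); from cell (2,3)
  next x-line at t=1.2364, next y-line at t=0.2588; Δt_x=3.8637, Δt_y=1.0353
    y: enter (2,2) at t=0.2588 ← occupied
  → r_3 = 0.2588
beam 4: φ=135°, α=15°
  dir = (cos 15°, sin 15°) = (0.9659, 0.2588); from cell (2,3)
  next x-line at t=0.3313, next y-line at t=2.8978; Δt_x=1.0353, Δt_y=3.8637
    x: enter (3,3) at t=0.3313
    x: enter (4,3) at t=1.3666
    x: enter (5,3) at t=2.4018 ← occupied
  → r_4 = 2.4018

ranges = [1.8117, 1.7393, 0.2588, 2.4018]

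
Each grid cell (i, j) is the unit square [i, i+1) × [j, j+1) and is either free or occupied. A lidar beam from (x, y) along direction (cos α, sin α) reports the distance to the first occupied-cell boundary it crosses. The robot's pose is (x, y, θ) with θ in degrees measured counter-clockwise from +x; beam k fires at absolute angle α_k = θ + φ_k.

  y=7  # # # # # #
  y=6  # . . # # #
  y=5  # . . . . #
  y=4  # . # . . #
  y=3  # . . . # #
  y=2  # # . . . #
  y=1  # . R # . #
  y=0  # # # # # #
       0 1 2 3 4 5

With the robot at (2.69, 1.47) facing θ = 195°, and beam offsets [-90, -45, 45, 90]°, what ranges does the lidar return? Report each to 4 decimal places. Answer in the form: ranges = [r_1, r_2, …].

ranges = [2.6192, 1.0600, 0.5427, 0.4866]

beam 1: φ=-90°, α=105°
  d=(-0.2588,0.9659)  start (2,1)  tX=2.6660 tY=0.5487  stride 1/|dx|=3.8637 1/|dy|=1.0353
    cross y-line → (2,2), t=0.5487
    cross y-line → (2,3), t=1.5840
    cross y-line → (2,4), t=2.6192 (wall)
  → r_1 = 2.6192
beam 2: φ=-45°, α=150°
  d=(-0.8660,0.5000)  start (2,1)  tX=0.7967 tY=1.0600  stride 1/|dx|=1.1547 1/|dy|=2.0000
    cross x-line → (1,1), t=0.7967
    cross y-line → (1,2), t=1.0600 (wall)
  → r_2 = 1.0600
beam 3: φ=45°, α=240°
  d=(-0.5000,-0.8660)  start (2,1)  tX=1.3800 tY=0.5427  stride 1/|dx|=2.0000 1/|dy|=1.1547
    cross y-line → (2,0), t=0.5427 (wall)
  → r_3 = 0.5427
beam 4: φ=90°, α=285°
  d=(0.2588,-0.9659)  start (2,1)  tX=1.1977 tY=0.4866  stride 1/|dx|=3.8637 1/|dy|=1.0353
    cross y-line → (2,0), t=0.4866 (wall)
  → r_4 = 0.4866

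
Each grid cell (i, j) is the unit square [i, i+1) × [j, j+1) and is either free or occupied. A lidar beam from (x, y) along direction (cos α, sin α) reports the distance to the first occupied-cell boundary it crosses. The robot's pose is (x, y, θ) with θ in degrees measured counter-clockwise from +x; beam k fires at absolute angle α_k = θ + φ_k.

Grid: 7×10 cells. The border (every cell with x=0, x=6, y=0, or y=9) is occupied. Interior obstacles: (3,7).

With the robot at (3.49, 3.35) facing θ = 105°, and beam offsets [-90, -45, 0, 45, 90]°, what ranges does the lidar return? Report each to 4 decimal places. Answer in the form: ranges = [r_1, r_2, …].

ranges = [2.5985, 5.0200, 5.8493, 2.8752, 2.5778]

beam 1: φ=-90°, α=15°
  d=(0.9659,0.2588)  start (3,3)  tX=0.5280 tY=2.5114  stride 1/|dx|=1.0353 1/|dy|=3.8637
    cross x-line → (4,3), t=0.5280
    cross x-line → (5,3), t=1.5633
    cross y-line → (5,4), t=2.5114
    cross x-line → (6,4), t=2.5985 (wall)
  → r_1 = 2.5985
beam 2: φ=-45°, α=60°
  d=(0.5000,0.8660)  start (3,3)  tX=1.0200 tY=0.7506  stride 1/|dx|=2.0000 1/|dy|=1.1547
    cross y-line → (3,4), t=0.7506
    cross x-line → (4,4), t=1.0200
    cross y-line → (4,5), t=1.9053
    cross x-line → (5,5), t=3.0200
    cross y-line → (5,6), t=3.0600
    cross y-line → (5,7), t=4.2147
    cross x-line → (6,7), t=5.0200 (wall)
  → r_2 = 5.0200
beam 3: φ=0°, α=105°
  d=(-0.2588,0.9659)  start (3,3)  tX=1.8932 tY=0.6729  stride 1/|dx|=3.8637 1/|dy|=1.0353
    cross y-line → (3,4), t=0.6729
    cross y-line → (3,5), t=1.7082
    cross x-line → (2,5), t=1.8932
    cross y-line → (2,6), t=2.7435
    cross y-line → (2,7), t=3.7788
    cross y-line → (2,8), t=4.8140
    cross x-line → (1,8), t=5.7569
    cross y-line → (1,9), t=5.8493 (wall)
  → r_3 = 5.8493
beam 4: φ=45°, α=150°
  d=(-0.8660,0.5000)  start (3,3)  tX=0.5658 tY=1.3000  stride 1/|dx|=1.1547 1/|dy|=2.0000
    cross x-line → (2,3), t=0.5658
    cross y-line → (2,4), t=1.3000
    cross x-line → (1,4), t=1.7205
    cross x-line → (0,4), t=2.8752 (wall)
  → r_4 = 2.8752
beam 5: φ=90°, α=195°
  d=(-0.9659,-0.2588)  start (3,3)  tX=0.5073 tY=1.3523  stride 1/|dx|=1.0353 1/|dy|=3.8637
    cross x-line → (2,3), t=0.5073
    cross y-line → (2,2), t=1.3523
    cross x-line → (1,2), t=1.5426
    cross x-line → (0,2), t=2.5778 (wall)
  → r_5 = 2.5778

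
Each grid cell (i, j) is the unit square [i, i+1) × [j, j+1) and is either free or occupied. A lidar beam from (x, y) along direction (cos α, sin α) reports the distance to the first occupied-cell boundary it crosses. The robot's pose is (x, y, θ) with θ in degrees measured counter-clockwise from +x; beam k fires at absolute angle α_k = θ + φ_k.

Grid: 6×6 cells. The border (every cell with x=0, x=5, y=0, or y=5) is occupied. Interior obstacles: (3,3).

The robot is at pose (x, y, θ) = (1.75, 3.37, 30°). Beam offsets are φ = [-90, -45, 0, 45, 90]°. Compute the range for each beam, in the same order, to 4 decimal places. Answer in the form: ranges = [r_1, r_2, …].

ranges = [2.7366, 1.2941, 3.2600, 1.6875, 1.5000]

beam 1: φ=-90°, α=300°
  cosα=0.5000 sinα=-0.8660 | (1,3) | tMaxX 0.5000 tMaxY 0.4272 | tΔX 2.0000 tΔY 1.1547
    t=0.4272 [y] (1,2)
    t=0.5000 [x] (2,2)
    t=1.5819 [y] (2,1)
    t=2.5000 [x] (3,1)
    t=2.7366 [y] (3,0) — stop
  → r_1 = 2.7366
beam 2: φ=-45°, α=345°
  cosα=0.9659 sinα=-0.2588 | (1,3) | tMaxX 0.2588 tMaxY 1.4296 | tΔX 1.0353 tΔY 3.8637
    t=0.2588 [x] (2,3)
    t=1.2941 [x] (3,3) — stop
  → r_2 = 1.2941
beam 3: φ=0°, α=30°
  cosα=0.8660 sinα=0.5000 | (1,3) | tMaxX 0.2887 tMaxY 1.2600 | tΔX 1.1547 tΔY 2.0000
    t=0.2887 [x] (2,3)
    t=1.2600 [y] (2,4)
    t=1.4434 [x] (3,4)
    t=2.5981 [x] (4,4)
    t=3.2600 [y] (4,5) — stop
  → r_3 = 3.2600
beam 4: φ=45°, α=75°
  cosα=0.2588 sinα=0.9659 | (1,3) | tMaxX 0.9659 tMaxY 0.6522 | tΔX 3.8637 tΔY 1.0353
    t=0.6522 [y] (1,4)
    t=0.9659 [x] (2,4)
    t=1.6875 [y] (2,5) — stop
  → r_4 = 1.6875
beam 5: φ=90°, α=120°
  cosα=-0.5000 sinα=0.8660 | (1,3) | tMaxX 1.5000 tMaxY 0.7275 | tΔX 2.0000 tΔY 1.1547
    t=0.7275 [y] (1,4)
    t=1.5000 [x] (0,4) — stop
  → r_5 = 1.5000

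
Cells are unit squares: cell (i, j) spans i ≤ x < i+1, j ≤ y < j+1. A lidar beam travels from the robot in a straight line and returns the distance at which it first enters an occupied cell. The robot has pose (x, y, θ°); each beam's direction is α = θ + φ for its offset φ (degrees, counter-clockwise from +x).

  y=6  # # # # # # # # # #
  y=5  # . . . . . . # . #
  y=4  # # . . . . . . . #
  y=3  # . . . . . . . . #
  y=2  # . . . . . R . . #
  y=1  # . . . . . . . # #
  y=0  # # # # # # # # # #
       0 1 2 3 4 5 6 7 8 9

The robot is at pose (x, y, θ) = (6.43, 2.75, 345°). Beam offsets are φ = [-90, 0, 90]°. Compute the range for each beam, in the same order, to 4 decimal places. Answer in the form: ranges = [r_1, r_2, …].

ranges = [1.8117, 2.6607, 2.3294]

beam 1: φ=-90°, α=255°
  cosα=-0.2588 sinα=-0.9659 | (6,2) | tMaxX 1.6614 tMaxY 0.7765 | tΔX 3.8637 tΔY 1.0353
    t=0.7765 [y] (6,1)
    t=1.6614 [x] (5,1)
    t=1.8117 [y] (5,0) — stop
  → r_1 = 1.8117
beam 2: φ=0°, α=345°
  cosα=0.9659 sinα=-0.2588 | (6,2) | tMaxX 0.5901 tMaxY 2.8978 | tΔX 1.0353 tΔY 3.8637
    t=0.5901 [x] (7,2)
    t=1.6254 [x] (8,2)
    t=2.6607 [x] (9,2) — stop
  → r_2 = 2.6607
beam 3: φ=90°, α=75°
  cosα=0.2588 sinα=0.9659 | (6,2) | tMaxX 2.2023 tMaxY 0.2588 | tΔX 3.8637 tΔY 1.0353
    t=0.2588 [y] (6,3)
    t=1.2941 [y] (6,4)
    t=2.2023 [x] (7,4)
    t=2.3294 [y] (7,5) — stop
  → r_3 = 2.3294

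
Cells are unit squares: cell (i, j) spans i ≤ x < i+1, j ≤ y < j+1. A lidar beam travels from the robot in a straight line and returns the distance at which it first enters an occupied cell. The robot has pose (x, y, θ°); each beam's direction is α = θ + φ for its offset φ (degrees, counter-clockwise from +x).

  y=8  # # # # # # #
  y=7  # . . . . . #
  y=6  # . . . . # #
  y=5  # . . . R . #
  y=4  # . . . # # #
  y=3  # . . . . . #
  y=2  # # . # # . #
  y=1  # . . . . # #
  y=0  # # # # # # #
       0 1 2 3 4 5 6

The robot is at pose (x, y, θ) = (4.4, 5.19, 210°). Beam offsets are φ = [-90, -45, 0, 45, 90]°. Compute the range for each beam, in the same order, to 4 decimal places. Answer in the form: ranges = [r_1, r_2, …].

ranges = [3.2447, 3.5199, 0.3800, 0.1967, 0.2194]

beam 1: φ=-90°, α=120°
  direction (-0.5000, 0.8660); cell (4,5); t to first gridline: x 0.8000, y 0.9353 (then +2.0000 / +1.1547)
    (3,5) via x @ 0.8000
    (3,6) via y @ 0.9353
    (3,7) via y @ 2.0900
    (2,7) via x @ 2.8000
    (2,8) via y @ 3.2447  # hit
  → r_1 = 3.2447
beam 2: φ=-45°, α=165°
  direction (-0.9659, 0.2588); cell (4,5); t to first gridline: x 0.4141, y 3.1296 (then +1.0353 / +3.8637)
    (3,5) via x @ 0.4141
    (2,5) via x @ 1.4494
    (1,5) via x @ 2.4847
    (1,6) via y @ 3.1296
    (0,6) via x @ 3.5199  # hit
  → r_2 = 3.5199
beam 3: φ=0°, α=210°
  direction (-0.8660, -0.5000); cell (4,5); t to first gridline: x 0.4619, y 0.3800 (then +1.1547 / +2.0000)
    (4,4) via y @ 0.3800  # hit
  → r_3 = 0.3800
beam 4: φ=45°, α=255°
  direction (-0.2588, -0.9659); cell (4,5); t to first gridline: x 1.5455, y 0.1967 (then +3.8637 / +1.0353)
    (4,4) via y @ 0.1967  # hit
  → r_4 = 0.1967
beam 5: φ=90°, α=300°
  direction (0.5000, -0.8660); cell (4,5); t to first gridline: x 1.2000, y 0.2194 (then +2.0000 / +1.1547)
    (4,4) via y @ 0.2194  # hit
  → r_5 = 0.2194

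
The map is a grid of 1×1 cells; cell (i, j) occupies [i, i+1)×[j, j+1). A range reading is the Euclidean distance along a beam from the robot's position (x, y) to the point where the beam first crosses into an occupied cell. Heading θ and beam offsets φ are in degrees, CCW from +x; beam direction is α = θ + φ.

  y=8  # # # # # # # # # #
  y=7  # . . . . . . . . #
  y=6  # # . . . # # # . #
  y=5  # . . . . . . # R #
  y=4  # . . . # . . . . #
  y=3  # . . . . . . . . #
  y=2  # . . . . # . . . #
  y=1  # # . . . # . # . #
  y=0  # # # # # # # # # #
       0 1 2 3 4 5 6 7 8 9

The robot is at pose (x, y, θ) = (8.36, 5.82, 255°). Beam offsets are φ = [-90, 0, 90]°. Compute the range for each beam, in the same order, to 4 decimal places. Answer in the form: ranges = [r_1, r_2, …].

beam 1: φ=-90°, α=165°
  d=(-0.9659,0.2588)  start (8,5)  tX=0.3727 tY=0.6955  stride 1/|dx|=1.0353 1/|dy|=3.8637
    cross x-line → (7,5), t=0.3727 (wall)
  → r_1 = 0.3727
beam 2: φ=0°, α=255°
  d=(-0.2588,-0.9659)  start (8,5)  tX=1.3909 tY=0.8489  stride 1/|dx|=3.8637 1/|dy|=1.0353
    cross y-line → (8,4), t=0.8489
    cross x-line → (7,4), t=1.3909
    cross y-line → (7,3), t=1.8842
    cross y-line → (7,2), t=2.9195
    cross y-line → (7,1), t=3.9548 (wall)
  → r_2 = 3.9548
beam 3: φ=90°, α=345°
  d=(0.9659,-0.2588)  start (8,5)  tX=0.6626 tY=3.1682  stride 1/|dx|=1.0353 1/|dy|=3.8637
    cross x-line → (9,5), t=0.6626 (wall)
  → r_3 = 0.6626

ranges = [0.3727, 3.9548, 0.6626]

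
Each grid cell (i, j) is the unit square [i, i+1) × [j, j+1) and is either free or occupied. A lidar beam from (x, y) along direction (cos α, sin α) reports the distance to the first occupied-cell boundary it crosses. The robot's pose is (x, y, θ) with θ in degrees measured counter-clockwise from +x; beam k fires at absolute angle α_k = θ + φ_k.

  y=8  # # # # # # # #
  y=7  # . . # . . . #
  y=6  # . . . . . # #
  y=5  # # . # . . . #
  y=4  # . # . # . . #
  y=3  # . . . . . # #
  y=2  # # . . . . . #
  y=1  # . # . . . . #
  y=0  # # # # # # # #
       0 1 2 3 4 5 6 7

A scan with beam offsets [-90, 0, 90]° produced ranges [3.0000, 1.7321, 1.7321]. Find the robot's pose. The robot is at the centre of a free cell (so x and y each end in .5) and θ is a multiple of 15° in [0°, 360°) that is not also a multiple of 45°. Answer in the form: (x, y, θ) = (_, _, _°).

(x, y, θ) = (5.5, 2.5, 240°)

Candidates: 33 free-cell centres × 16 headings = 528 poses. Raycast each; keep the one whose scan matches to 4 dp.
  (4.5, 5.5, 300°): beam 1 = 0.5774 ≠ 3.0000 ✗
  (6.5, 7.5, 120°): beam 1 = 0.5774 ≠ 3.0000 ✗
  (1.5, 4.5, 210°): beam 1 = 0.5774 ≠ 3.0000 ✗
  …
  (5.5, 2.5, 240°): r_1=3.0000, r_2=1.7321, r_3=1.7321 — all match ✓
Unique over the lattice → pose = (5.5, 2.5, 240°).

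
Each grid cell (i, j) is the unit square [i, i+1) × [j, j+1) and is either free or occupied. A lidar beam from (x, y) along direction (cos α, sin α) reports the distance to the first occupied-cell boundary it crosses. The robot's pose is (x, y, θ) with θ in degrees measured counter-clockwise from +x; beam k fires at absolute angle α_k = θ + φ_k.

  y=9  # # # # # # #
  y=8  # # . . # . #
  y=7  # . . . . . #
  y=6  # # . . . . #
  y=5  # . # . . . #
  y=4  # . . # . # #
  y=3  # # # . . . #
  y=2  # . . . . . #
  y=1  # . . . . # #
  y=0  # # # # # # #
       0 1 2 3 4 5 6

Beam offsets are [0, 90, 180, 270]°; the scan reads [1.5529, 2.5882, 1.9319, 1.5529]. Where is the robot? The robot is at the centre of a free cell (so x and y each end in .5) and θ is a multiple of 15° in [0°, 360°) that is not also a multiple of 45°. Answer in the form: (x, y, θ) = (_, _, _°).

(x, y, θ) = (3.5, 6.5, 255°)

The pose lattice has 31·16 = 496 candidates. Test each by forward raycasting.
  (5.5, 8.5, 300°): beam 1 = 1.0000 ≠ 1.5529 ✗
  (4.5, 3.5, 240°): beam 1 = 2.8868 ≠ 1.5529 ✗
  (5.5, 5.5, 255°): beam 1 = 0.5176 ≠ 1.5529 ✗
  (3.5, 8.5, 345°): beam 1 = 0.5176 ≠ 1.5529 ✗
  …
  (3.5, 6.5, 255°): r_1=1.5529, r_2=2.5882, r_3=1.9319, r_4=1.5529 — all match ✓
No second candidate reproduces the full scan.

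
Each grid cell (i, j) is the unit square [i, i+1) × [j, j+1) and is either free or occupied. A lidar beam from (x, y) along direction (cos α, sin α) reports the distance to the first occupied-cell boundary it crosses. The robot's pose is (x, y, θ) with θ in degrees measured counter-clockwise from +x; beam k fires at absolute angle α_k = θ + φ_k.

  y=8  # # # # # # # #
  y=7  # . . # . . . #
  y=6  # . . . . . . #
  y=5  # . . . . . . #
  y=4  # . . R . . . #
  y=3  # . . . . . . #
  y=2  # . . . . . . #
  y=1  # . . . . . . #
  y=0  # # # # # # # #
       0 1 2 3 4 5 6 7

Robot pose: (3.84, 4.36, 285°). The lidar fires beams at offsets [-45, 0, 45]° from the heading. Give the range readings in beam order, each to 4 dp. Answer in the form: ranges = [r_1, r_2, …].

ranges = [3.8798, 3.4785, 3.6489]

beam 1: φ=-45°, α=240°
  direction (-0.5000, -0.8660); cell (3,4); t to first gridline: x 1.6800, y 0.4157 (then +2.0000 / +1.1547)
    (3,3) via y @ 0.4157
    (3,2) via y @ 1.5704
    (2,2) via x @ 1.6800
    (2,1) via y @ 2.7251
    (1,1) via x @ 3.6800
    (1,0) via y @ 3.8798  # hit
  → r_1 = 3.8798
beam 2: φ=0°, α=285°
  direction (0.2588, -0.9659); cell (3,4); t to first gridline: x 0.6182, y 0.3727 (then +3.8637 / +1.0353)
    (3,3) via y @ 0.3727
    (4,3) via x @ 0.6182
    (4,2) via y @ 1.4080
    (4,1) via y @ 2.4433
    (4,0) via y @ 3.4785  # hit
  → r_2 = 3.4785
beam 3: φ=45°, α=330°
  direction (0.8660, -0.5000); cell (3,4); t to first gridline: x 0.1848, y 0.7200 (then +1.1547 / +2.0000)
    (4,4) via x @ 0.1848
    (4,3) via y @ 0.7200
    (5,3) via x @ 1.3395
    (6,3) via x @ 2.4942
    (6,2) via y @ 2.7200
    (7,2) via x @ 3.6489  # hit
  → r_3 = 3.6489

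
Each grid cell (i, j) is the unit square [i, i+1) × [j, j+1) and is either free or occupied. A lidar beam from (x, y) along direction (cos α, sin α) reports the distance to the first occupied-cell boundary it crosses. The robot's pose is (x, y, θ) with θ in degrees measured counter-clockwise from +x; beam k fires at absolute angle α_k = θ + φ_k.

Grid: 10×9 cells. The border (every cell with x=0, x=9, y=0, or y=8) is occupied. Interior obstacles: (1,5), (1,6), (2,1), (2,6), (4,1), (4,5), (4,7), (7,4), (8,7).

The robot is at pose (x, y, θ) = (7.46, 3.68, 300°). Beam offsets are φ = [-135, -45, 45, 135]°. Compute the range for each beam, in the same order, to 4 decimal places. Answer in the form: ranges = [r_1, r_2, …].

beam 1: φ=-135°, α=165°
  direction (-0.9659, 0.2588); cell (7,3); t to first gridline: x 0.4762, y 1.2364 (then +1.0353 / +3.8637)
    (6,3) via x @ 0.4762
    (6,4) via y @ 1.2364
    (5,4) via x @ 1.5115
    (4,4) via x @ 2.5468
    (3,4) via x @ 3.5821
    (2,4) via x @ 4.6173
    (2,5) via y @ 5.1001
    (1,5) via x @ 5.6526  # hit
  → r_1 = 5.6526
beam 2: φ=-45°, α=255°
  direction (-0.2588, -0.9659); cell (7,3); t to first gridline: x 1.7773, y 0.7040 (then +3.8637 / +1.0353)
    (7,2) via y @ 0.7040
    (7,1) via y @ 1.7393
    (6,1) via x @ 1.7773
    (6,0) via y @ 2.7745  # hit
  → r_2 = 2.7745
beam 3: φ=45°, α=345°
  direction (0.9659, -0.2588); cell (7,3); t to first gridline: x 0.5590, y 2.6273 (then +1.0353 / +3.8637)
    (8,3) via x @ 0.5590
    (9,3) via x @ 1.5943  # hit
  → r_3 = 1.5943
beam 4: φ=135°, α=75°
  direction (0.2588, 0.9659); cell (7,3); t to first gridline: x 2.0864, y 0.3313 (then +3.8637 / +1.0353)
    (7,4) via y @ 0.3313  # hit
  → r_4 = 0.3313

ranges = [5.6526, 2.7745, 1.5943, 0.3313]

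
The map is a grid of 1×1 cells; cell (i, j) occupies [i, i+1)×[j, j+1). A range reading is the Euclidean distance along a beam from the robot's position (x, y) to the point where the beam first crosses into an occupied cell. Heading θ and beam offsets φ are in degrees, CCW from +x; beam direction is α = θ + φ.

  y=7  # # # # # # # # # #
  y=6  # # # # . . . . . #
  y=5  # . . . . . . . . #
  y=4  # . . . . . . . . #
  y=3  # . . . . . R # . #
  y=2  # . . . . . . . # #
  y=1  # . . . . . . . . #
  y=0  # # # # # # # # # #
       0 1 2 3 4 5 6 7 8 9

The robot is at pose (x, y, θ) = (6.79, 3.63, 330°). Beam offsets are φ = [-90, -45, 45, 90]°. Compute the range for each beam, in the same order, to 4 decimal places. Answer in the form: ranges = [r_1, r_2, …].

ranges = [3.0369, 2.7228, 0.2174, 0.4200]

beam 1: φ=-90°, α=240°
  dir = (cos 240°, sin 240°) = (-0.5000, -0.8660); from cell (6,3)
  next x-line at t=1.5800, next y-line at t=0.7275; Δt_x=2.0000, Δt_y=1.1547
    y: enter (6,2) at t=0.7275
    x: enter (5,2) at t=1.5800
    y: enter (5,1) at t=1.8822
    y: enter (5,0) at t=3.0369 ← occupied
  → r_1 = 3.0369
beam 2: φ=-45°, α=285°
  dir = (cos 285°, sin 285°) = (0.2588, -0.9659); from cell (6,3)
  next x-line at t=0.8114, next y-line at t=0.6522; Δt_x=3.8637, Δt_y=1.0353
    y: enter (6,2) at t=0.6522
    x: enter (7,2) at t=0.8114
    y: enter (7,1) at t=1.6875
    y: enter (7,0) at t=2.7228 ← occupied
  → r_2 = 2.7228
beam 3: φ=45°, α=15°
  dir = (cos 15°, sin 15°) = (0.9659, 0.2588); from cell (6,3)
  next x-line at t=0.2174, next y-line at t=1.4296; Δt_x=1.0353, Δt_y=3.8637
    x: enter (7,3) at t=0.2174 ← occupied
  → r_3 = 0.2174
beam 4: φ=90°, α=60°
  dir = (cos 60°, sin 60°) = (0.5000, 0.8660); from cell (6,3)
  next x-line at t=0.4200, next y-line at t=0.4272; Δt_x=2.0000, Δt_y=1.1547
    x: enter (7,3) at t=0.4200 ← occupied
  → r_4 = 0.4200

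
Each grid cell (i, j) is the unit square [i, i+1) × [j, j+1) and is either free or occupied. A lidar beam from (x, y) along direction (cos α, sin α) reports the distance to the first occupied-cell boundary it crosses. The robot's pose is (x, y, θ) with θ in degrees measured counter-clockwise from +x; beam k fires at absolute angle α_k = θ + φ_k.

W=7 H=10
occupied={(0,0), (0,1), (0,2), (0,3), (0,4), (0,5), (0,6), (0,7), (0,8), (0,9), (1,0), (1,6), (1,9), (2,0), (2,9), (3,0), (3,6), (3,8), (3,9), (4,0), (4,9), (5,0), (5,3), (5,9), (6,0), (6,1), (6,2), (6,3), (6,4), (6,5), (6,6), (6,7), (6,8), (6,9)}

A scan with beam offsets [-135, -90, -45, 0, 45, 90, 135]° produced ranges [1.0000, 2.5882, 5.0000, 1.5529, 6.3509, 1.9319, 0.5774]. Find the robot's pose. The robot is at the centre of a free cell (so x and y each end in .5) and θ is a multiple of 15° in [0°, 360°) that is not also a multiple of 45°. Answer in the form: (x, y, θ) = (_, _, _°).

(x, y, θ) = (5.5, 6.5, 195°)

Candidates: 36 free-cell centres × 16 headings = 576 poses. Raycast each; keep the one whose scan matches to 4 dp.
  (1.5, 8.5, 300°): beam 1 = 0.5176 ≠ 1.0000 ✗
  (5.5, 4.5, 330°): beam 1 = 4.6587 ≠ 1.0000 ✗
  (4.5, 1.5, 300°): beam 1 = 3.6235 ≠ 1.0000 ✗
  (5.5, 5.5, 150°): beam 1 = 0.5176 ≠ 1.0000 ✗
  …
  (5.5, 6.5, 195°): r_1=1.0000, r_2=2.5882, r_3=5.0000, r_4=1.5529, r_5=6.3509, r_6=1.9319, r_7=0.5774 — all match ✓
Unique over the lattice → pose = (5.5, 6.5, 195°).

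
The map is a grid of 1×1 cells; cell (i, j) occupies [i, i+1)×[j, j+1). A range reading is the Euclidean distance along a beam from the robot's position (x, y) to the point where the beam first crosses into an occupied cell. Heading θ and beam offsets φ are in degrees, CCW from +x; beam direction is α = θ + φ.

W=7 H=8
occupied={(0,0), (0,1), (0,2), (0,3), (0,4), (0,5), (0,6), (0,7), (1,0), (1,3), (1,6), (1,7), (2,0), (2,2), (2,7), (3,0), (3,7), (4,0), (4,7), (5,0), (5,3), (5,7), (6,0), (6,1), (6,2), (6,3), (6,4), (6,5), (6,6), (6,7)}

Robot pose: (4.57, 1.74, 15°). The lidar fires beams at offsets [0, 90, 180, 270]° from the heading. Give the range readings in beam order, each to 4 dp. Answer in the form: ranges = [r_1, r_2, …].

ranges = [1.4804, 5.4456, 2.8591, 0.7661]

beam 1: φ=0°, α=15°
  dir = (cos 15°, sin 15°) = (0.9659, 0.2588); from cell (4,1)
  next x-line at t=0.4452, next y-line at t=1.0046; Δt_x=1.0353, Δt_y=3.8637
    x: enter (5,1) at t=0.4452
    y: enter (5,2) at t=1.0046
    x: enter (6,2) at t=1.4804 ← occupied
  → r_1 = 1.4804
beam 2: φ=90°, α=105°
  dir = (cos 105°, sin 105°) = (-0.2588, 0.9659); from cell (4,1)
  next x-line at t=2.2023, next y-line at t=0.2692; Δt_x=3.8637, Δt_y=1.0353
    y: enter (4,2) at t=0.2692
    y: enter (4,3) at t=1.3044
    x: enter (3,3) at t=2.2023
    y: enter (3,4) at t=2.3397
    y: enter (3,5) at t=3.3750
    y: enter (3,6) at t=4.4103
    y: enter (3,7) at t=5.4456 ← occupied
  → r_2 = 5.4456
beam 3: φ=180°, α=195°
  dir = (cos 195°, sin 195°) = (-0.9659, -0.2588); from cell (4,1)
  next x-line at t=0.5901, next y-line at t=2.8591; Δt_x=1.0353, Δt_y=3.8637
    x: enter (3,1) at t=0.5901
    x: enter (2,1) at t=1.6254
    x: enter (1,1) at t=2.6607
    y: enter (1,0) at t=2.8591 ← occupied
  → r_3 = 2.8591
beam 4: φ=270°, α=285°
  dir = (cos 285°, sin 285°) = (0.2588, -0.9659); from cell (4,1)
  next x-line at t=1.6614, next y-line at t=0.7661; Δt_x=3.8637, Δt_y=1.0353
    y: enter (4,0) at t=0.7661 ← occupied
  → r_4 = 0.7661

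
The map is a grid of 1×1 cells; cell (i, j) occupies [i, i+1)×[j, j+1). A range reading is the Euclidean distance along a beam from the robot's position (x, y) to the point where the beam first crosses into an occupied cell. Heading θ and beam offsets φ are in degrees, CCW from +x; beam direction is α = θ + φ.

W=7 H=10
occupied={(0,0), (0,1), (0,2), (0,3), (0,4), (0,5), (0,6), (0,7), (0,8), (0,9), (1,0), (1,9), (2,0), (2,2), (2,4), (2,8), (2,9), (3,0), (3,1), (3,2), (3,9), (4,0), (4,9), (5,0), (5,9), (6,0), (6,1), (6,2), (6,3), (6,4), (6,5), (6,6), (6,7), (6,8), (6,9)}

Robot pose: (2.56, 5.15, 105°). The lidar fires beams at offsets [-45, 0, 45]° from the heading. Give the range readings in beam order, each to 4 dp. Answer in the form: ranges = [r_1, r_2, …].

beam 1: φ=-45°, α=60°
  dir = (cos 60°, sin 60°) = (0.5000, 0.8660); from cell (2,5)
  next x-line at t=0.8800, next y-line at t=0.9815; Δt_x=2.0000, Δt_y=1.1547
    x: enter (3,5) at t=0.8800
    y: enter (3,6) at t=0.9815
    y: enter (3,7) at t=2.1362
    x: enter (4,7) at t=2.8800
    y: enter (4,8) at t=3.2909
    y: enter (4,9) at t=4.4456 ← occupied
  → r_1 = 4.4456
beam 2: φ=0°, α=105°
  dir = (cos 105°, sin 105°) = (-0.2588, 0.9659); from cell (2,5)
  next x-line at t=2.1637, next y-line at t=0.8800; Δt_x=3.8637, Δt_y=1.0353
    y: enter (2,6) at t=0.8800
    y: enter (2,7) at t=1.9153
    x: enter (1,7) at t=2.1637
    y: enter (1,8) at t=2.9505
    y: enter (1,9) at t=3.9858 ← occupied
  → r_2 = 3.9858
beam 3: φ=45°, α=150°
  dir = (cos 150°, sin 150°) = (-0.8660, 0.5000); from cell (2,5)
  next x-line at t=0.6466, next y-line at t=1.7000; Δt_x=1.1547, Δt_y=2.0000
    x: enter (1,5) at t=0.6466
    y: enter (1,6) at t=1.7000
    x: enter (0,6) at t=1.8013 ← occupied
  → r_3 = 1.8013

ranges = [4.4456, 3.9858, 1.8013]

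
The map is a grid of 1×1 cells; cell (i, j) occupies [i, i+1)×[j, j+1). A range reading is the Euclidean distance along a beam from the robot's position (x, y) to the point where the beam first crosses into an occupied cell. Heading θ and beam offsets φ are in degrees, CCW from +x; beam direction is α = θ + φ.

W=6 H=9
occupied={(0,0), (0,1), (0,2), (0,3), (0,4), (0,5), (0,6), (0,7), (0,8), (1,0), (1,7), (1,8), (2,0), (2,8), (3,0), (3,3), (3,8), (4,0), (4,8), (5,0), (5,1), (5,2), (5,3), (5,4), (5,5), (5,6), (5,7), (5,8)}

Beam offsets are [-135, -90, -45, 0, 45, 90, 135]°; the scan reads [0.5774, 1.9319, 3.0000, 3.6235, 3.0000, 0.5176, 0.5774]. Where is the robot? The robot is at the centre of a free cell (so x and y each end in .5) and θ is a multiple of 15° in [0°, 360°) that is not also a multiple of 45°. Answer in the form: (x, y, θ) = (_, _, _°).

(x, y, θ) = (1.5, 6.5, 345°)

Candidates: 26 free-cell centres × 16 headings = 416 poses. Raycast each; keep the one whose scan matches to 4 dp.
  (1.5, 6.5, 255°): beam 2 = 0.5176 ≠ 1.9319 ✗
  (4.5, 5.5, 300°): beam 1 = 3.6235 ≠ 0.5774 ✗
  (1.5, 2.5, 150°): beam 1 = 1.9319 ≠ 0.5774 ✗
  (4.5, 7.5, 285°): beam 1 = 1.0000 ≠ 0.5774 ✗
  (4.5, 1.5, 300°): beam 1 = 3.6235 ≠ 0.5774 ✗
  …
  (1.5, 6.5, 345°): r_1=0.5774, r_2=1.9319, r_3=3.0000, r_4=3.6235, r_5=3.0000, r_6=0.5176, r_7=0.5774 — all match ✓
Only this pose fits every beam.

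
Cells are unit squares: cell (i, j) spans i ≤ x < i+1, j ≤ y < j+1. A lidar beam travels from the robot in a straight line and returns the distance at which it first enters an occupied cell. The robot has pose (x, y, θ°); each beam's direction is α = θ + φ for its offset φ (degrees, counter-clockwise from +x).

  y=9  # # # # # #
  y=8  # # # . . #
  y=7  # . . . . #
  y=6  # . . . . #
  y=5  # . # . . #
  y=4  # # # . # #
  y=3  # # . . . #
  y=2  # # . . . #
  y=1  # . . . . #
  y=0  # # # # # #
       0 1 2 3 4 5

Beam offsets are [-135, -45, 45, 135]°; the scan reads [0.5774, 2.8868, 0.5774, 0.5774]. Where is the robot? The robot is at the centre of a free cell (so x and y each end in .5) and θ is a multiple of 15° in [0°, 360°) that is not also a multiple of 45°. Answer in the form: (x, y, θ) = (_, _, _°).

(x, y, θ) = (1.5, 5.5, 105°)

Candidates: 24 free-cell centres × 16 headings = 384 poses. Raycast each; keep the one whose scan matches to 4 dp.
  (4.5, 6.5, 330°): beam 1 = 1.9319 ≠ 0.5774 ✗
  (3.5, 8.5, 195°): beam 2 = 0.5774 ≠ 2.8868 ✗
  (4.5, 1.5, 105°): beam 2 = 1.0000 ≠ 2.8868 ✗
  …
  (1.5, 5.5, 105°): r_1=0.5774, r_2=2.8868, r_3=0.5774, r_4=0.5774 — all match ✓
Only this pose fits every beam.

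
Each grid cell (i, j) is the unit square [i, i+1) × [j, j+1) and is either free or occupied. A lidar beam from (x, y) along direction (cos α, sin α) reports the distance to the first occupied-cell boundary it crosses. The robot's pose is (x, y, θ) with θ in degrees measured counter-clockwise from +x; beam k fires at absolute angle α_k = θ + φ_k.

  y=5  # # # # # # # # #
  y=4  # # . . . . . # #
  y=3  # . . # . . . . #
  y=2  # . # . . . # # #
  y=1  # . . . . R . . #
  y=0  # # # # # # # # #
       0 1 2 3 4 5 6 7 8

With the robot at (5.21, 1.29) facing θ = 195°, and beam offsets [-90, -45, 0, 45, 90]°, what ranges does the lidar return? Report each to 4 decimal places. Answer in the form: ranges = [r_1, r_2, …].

beam 1: φ=-90°, α=105°
  cosα=-0.2588 sinα=0.9659 | (5,1) | tMaxX 0.8114 tMaxY 0.7350 | tΔX 3.8637 tΔY 1.0353
    t=0.7350 [y] (5,2)
    t=0.8114 [x] (4,2)
    t=1.7703 [y] (4,3)
    t=2.8056 [y] (4,4)
    t=3.8409 [y] (4,5) — stop
  → r_1 = 3.8409
beam 2: φ=-45°, α=150°
  cosα=-0.8660 sinα=0.5000 | (5,1) | tMaxX 0.2425 tMaxY 1.4200 | tΔX 1.1547 tΔY 2.0000
    t=0.2425 [x] (4,1)
    t=1.3972 [x] (3,1)
    t=1.4200 [y] (3,2)
    t=2.5519 [x] (2,2) — stop
  → r_2 = 2.5519
beam 3: φ=0°, α=195°
  cosα=-0.9659 sinα=-0.2588 | (5,1) | tMaxX 0.2174 tMaxY 1.1205 | tΔX 1.0353 tΔY 3.8637
    t=0.2174 [x] (4,1)
    t=1.1205 [y] (4,0) — stop
  → r_3 = 1.1205
beam 4: φ=45°, α=240°
  cosα=-0.5000 sinα=-0.8660 | (5,1) | tMaxX 0.4200 tMaxY 0.3349 | tΔX 2.0000 tΔY 1.1547
    t=0.3349 [y] (5,0) — stop
  → r_4 = 0.3349
beam 5: φ=90°, α=285°
  cosα=0.2588 sinα=-0.9659 | (5,1) | tMaxX 3.0523 tMaxY 0.3002 | tΔX 3.8637 tΔY 1.0353
    t=0.3002 [y] (5,0) — stop
  → r_5 = 0.3002

ranges = [3.8409, 2.5519, 1.1205, 0.3349, 0.3002]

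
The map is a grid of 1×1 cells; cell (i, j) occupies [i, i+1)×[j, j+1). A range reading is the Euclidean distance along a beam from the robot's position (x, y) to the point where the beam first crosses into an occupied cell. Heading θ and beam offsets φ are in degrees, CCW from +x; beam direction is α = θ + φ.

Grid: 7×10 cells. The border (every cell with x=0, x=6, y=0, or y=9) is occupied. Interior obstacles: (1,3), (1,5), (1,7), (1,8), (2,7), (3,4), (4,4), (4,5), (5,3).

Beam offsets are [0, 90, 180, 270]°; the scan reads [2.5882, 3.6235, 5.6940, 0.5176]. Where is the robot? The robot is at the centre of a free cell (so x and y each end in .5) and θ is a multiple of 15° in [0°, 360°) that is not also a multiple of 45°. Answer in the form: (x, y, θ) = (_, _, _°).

Enumerate (i+0.5, j+0.5, θ) over the 31 free cells and 16 admissible headings. For each, cast all 4 beams and compare to the given ranges.
  (5.5, 2.5, 105°): beam 1 = 0.5176 ≠ 2.5882 ✗
  (3.5, 8.5, 165°): beam 1 = 1.5529 ≠ 2.5882 ✗
  (1.5, 2.5, 210°): beam 1 = 0.5774 ≠ 2.5882 ✗
  (5.5, 4.5, 210°): beam 1 = 0.5774 ≠ 2.5882 ✗
  …
  (2.5, 3.5, 255°): r_1=2.5882, r_2=3.6235, r_3=5.6940, r_4=0.5176 — all match ✓
Only this pose fits every beam.

(x, y, θ) = (2.5, 3.5, 255°)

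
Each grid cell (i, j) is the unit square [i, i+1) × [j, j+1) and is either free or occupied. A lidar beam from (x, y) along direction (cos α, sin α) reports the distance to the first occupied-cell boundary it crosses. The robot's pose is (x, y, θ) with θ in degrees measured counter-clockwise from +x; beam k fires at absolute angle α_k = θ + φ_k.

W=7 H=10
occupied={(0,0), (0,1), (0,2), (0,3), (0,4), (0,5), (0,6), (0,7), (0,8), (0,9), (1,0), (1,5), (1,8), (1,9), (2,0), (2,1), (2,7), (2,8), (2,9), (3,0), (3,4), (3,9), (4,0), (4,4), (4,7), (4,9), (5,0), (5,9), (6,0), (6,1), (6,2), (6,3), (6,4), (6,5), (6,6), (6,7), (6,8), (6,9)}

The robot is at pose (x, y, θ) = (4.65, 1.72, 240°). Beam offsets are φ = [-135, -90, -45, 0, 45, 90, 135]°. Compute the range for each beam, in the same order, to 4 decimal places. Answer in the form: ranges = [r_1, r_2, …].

ranges = [2.3604, 4.2147, 1.7082, 0.8314, 0.7454, 1.4400, 1.3976]

beam 1: φ=-135°, α=105°
  direction (-0.2588, 0.9659); cell (4,1); t to first gridline: x 2.5114, y 0.2899 (then +3.8637 / +1.0353)
    (4,2) via y @ 0.2899
    (4,3) via y @ 1.3252
    (4,4) via y @ 2.3604  # hit
  → r_1 = 2.3604
beam 2: φ=-90°, α=150°
  direction (-0.8660, 0.5000); cell (4,1); t to first gridline: x 0.7506, y 0.5600 (then +1.1547 / +2.0000)
    (4,2) via y @ 0.5600
    (3,2) via x @ 0.7506
    (2,2) via x @ 1.9053
    (2,3) via y @ 2.5600
    (1,3) via x @ 3.0600
    (0,3) via x @ 4.2147  # hit
  → r_2 = 4.2147
beam 3: φ=-45°, α=195°
  direction (-0.9659, -0.2588); cell (4,1); t to first gridline: x 0.6729, y 2.7819 (then +1.0353 / +3.8637)
    (3,1) via x @ 0.6729
    (2,1) via x @ 1.7082  # hit
  → r_3 = 1.7082
beam 4: φ=0°, α=240°
  direction (-0.5000, -0.8660); cell (4,1); t to first gridline: x 1.3000, y 0.8314 (then +2.0000 / +1.1547)
    (4,0) via y @ 0.8314  # hit
  → r_4 = 0.8314
beam 5: φ=45°, α=285°
  direction (0.2588, -0.9659); cell (4,1); t to first gridline: x 1.3523, y 0.7454 (then +3.8637 / +1.0353)
    (4,0) via y @ 0.7454  # hit
  → r_5 = 0.7454
beam 6: φ=90°, α=330°
  direction (0.8660, -0.5000); cell (4,1); t to first gridline: x 0.4041, y 1.4400 (then +1.1547 / +2.0000)
    (5,1) via x @ 0.4041
    (5,0) via y @ 1.4400  # hit
  → r_6 = 1.4400
beam 7: φ=135°, α=15°
  direction (0.9659, 0.2588); cell (4,1); t to first gridline: x 0.3623, y 1.0818 (then +1.0353 / +3.8637)
    (5,1) via x @ 0.3623
    (5,2) via y @ 1.0818
    (6,2) via x @ 1.3976  # hit
  → r_7 = 1.3976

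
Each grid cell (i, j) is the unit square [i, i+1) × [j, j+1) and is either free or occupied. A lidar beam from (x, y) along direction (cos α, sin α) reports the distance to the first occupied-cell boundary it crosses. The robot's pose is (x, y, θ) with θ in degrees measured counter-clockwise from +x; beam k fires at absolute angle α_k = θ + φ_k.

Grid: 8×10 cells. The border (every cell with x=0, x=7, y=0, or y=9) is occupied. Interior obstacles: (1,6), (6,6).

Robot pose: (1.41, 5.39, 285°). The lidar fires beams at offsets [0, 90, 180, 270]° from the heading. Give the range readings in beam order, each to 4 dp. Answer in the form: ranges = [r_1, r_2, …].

ranges = [4.5449, 4.7519, 0.6315, 0.4245]

beam 1: φ=0°, α=285°
  cosα=0.2588 sinα=-0.9659 | (1,5) | tMaxX 2.2796 tMaxY 0.4038 | tΔX 3.8637 tΔY 1.0353
    t=0.4038 [y] (1,4)
    t=1.4390 [y] (1,3)
    t=2.2796 [x] (2,3)
    t=2.4743 [y] (2,2)
    t=3.5096 [y] (2,1)
    t=4.5449 [y] (2,0) — stop
  → r_1 = 4.5449
beam 2: φ=90°, α=15°
  cosα=0.9659 sinα=0.2588 | (1,5) | tMaxX 0.6108 tMaxY 2.3569 | tΔX 1.0353 tΔY 3.8637
    t=0.6108 [x] (2,5)
    t=1.6461 [x] (3,5)
    t=2.3569 [y] (3,6)
    t=2.6814 [x] (4,6)
    t=3.7166 [x] (5,6)
    t=4.7519 [x] (6,6) — stop
  → r_2 = 4.7519
beam 3: φ=180°, α=105°
  cosα=-0.2588 sinα=0.9659 | (1,5) | tMaxX 1.5841 tMaxY 0.6315 | tΔX 3.8637 tΔY 1.0353
    t=0.6315 [y] (1,6) — stop
  → r_3 = 0.6315
beam 4: φ=270°, α=195°
  cosα=-0.9659 sinα=-0.2588 | (1,5) | tMaxX 0.4245 tMaxY 1.5068 | tΔX 1.0353 tΔY 3.8637
    t=0.4245 [x] (0,5) — stop
  → r_4 = 0.4245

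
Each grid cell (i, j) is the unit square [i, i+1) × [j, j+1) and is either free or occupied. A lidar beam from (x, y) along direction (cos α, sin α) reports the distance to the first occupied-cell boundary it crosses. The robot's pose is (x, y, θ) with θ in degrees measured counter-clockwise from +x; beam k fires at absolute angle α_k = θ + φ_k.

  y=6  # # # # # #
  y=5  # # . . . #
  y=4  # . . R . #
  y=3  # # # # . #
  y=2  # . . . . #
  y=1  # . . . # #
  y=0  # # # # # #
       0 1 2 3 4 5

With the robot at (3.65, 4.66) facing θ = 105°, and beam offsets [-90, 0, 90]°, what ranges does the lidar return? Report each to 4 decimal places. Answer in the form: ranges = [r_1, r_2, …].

ranges = [1.3976, 1.3873, 2.5500]

beam 1: φ=-90°, α=15°
  dir = (cos 15°, sin 15°) = (0.9659, 0.2588); from cell (3,4)
  next x-line at t=0.3623, next y-line at t=1.3137; Δt_x=1.0353, Δt_y=3.8637
    x: enter (4,4) at t=0.3623
    y: enter (4,5) at t=1.3137
    x: enter (5,5) at t=1.3976 ← occupied
  → r_1 = 1.3976
beam 2: φ=0°, α=105°
  dir = (cos 105°, sin 105°) = (-0.2588, 0.9659); from cell (3,4)
  next x-line at t=2.5114, next y-line at t=0.3520; Δt_x=3.8637, Δt_y=1.0353
    y: enter (3,5) at t=0.3520
    y: enter (3,6) at t=1.3873 ← occupied
  → r_2 = 1.3873
beam 3: φ=90°, α=195°
  dir = (cos 195°, sin 195°) = (-0.9659, -0.2588); from cell (3,4)
  next x-line at t=0.6729, next y-line at t=2.5500; Δt_x=1.0353, Δt_y=3.8637
    x: enter (2,4) at t=0.6729
    x: enter (1,4) at t=1.7082
    y: enter (1,3) at t=2.5500 ← occupied
  → r_3 = 2.5500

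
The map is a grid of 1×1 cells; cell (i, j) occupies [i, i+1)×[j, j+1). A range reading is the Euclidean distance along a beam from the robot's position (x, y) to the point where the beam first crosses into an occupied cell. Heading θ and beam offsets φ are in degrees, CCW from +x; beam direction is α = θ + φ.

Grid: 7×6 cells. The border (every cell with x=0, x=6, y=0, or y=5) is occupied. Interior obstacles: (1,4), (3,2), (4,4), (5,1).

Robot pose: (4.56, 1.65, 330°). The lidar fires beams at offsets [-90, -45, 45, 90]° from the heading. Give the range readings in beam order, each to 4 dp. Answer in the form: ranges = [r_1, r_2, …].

ranges = [0.7506, 0.6729, 0.4555, 2.8800]

beam 1: φ=-90°, α=240°
  dir = (cos 240°, sin 240°) = (-0.5000, -0.8660); from cell (4,1)
  next x-line at t=1.1200, next y-line at t=0.7506; Δt_x=2.0000, Δt_y=1.1547
    y: enter (4,0) at t=0.7506 ← occupied
  → r_1 = 0.7506
beam 2: φ=-45°, α=285°
  dir = (cos 285°, sin 285°) = (0.2588, -0.9659); from cell (4,1)
  next x-line at t=1.7000, next y-line at t=0.6729; Δt_x=3.8637, Δt_y=1.0353
    y: enter (4,0) at t=0.6729 ← occupied
  → r_2 = 0.6729
beam 3: φ=45°, α=15°
  dir = (cos 15°, sin 15°) = (0.9659, 0.2588); from cell (4,1)
  next x-line at t=0.4555, next y-line at t=1.3523; Δt_x=1.0353, Δt_y=3.8637
    x: enter (5,1) at t=0.4555 ← occupied
  → r_3 = 0.4555
beam 4: φ=90°, α=60°
  dir = (cos 60°, sin 60°) = (0.5000, 0.8660); from cell (4,1)
  next x-line at t=0.8800, next y-line at t=0.4041; Δt_x=2.0000, Δt_y=1.1547
    y: enter (4,2) at t=0.4041
    x: enter (5,2) at t=0.8800
    y: enter (5,3) at t=1.5588
    y: enter (5,4) at t=2.7135
    x: enter (6,4) at t=2.8800 ← occupied
  → r_4 = 2.8800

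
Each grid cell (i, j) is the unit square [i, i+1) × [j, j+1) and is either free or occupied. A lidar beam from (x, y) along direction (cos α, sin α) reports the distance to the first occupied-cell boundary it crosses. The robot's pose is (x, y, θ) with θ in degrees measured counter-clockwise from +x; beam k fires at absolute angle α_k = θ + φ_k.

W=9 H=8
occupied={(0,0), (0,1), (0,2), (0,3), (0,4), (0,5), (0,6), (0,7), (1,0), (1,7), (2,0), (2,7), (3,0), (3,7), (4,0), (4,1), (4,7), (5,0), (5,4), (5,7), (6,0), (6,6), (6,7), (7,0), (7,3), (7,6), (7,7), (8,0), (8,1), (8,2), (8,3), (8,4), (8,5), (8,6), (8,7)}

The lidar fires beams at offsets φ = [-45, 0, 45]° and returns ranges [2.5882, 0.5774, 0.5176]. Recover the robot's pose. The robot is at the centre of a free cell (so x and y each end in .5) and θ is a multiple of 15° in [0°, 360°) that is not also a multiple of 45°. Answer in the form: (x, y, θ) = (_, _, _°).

Enumerate (i+0.5, j+0.5, θ) over the 37 free cells and 16 admissible headings. For each, cast all 3 beams and compare to the given ranges.
  (2.5, 3.5, 240°): beam 1 = 1.5529 ≠ 2.5882 ✗
  (2.5, 6.5, 120°): beam 1 = 0.5176 ≠ 2.5882 ✗
  (7.5, 5.5, 75°): beam 1 = 0.5774 ≠ 2.5882 ✗
  (7.5, 1.5, 120°): beam 1 = 1.5529 ≠ 2.5882 ✗
  …
  (6.5, 3.5, 330°): r_1=2.5882, r_2=0.5774, r_3=0.5176 — all match ✓
Only this pose fits every beam.

(x, y, θ) = (6.5, 3.5, 330°)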